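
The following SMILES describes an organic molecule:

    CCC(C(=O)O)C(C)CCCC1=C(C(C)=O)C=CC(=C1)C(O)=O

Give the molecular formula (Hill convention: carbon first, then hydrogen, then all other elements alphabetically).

Walk through each heavy atom and fill implicit hydrogens from standard valence (C 4, N 3, O 2, S 2, halogen 1):
  atom 1: C, bond orders sum to 1 (valence 4) → 3 H
  atom 2: C, bond orders sum to 2 (valence 4) → 2 H
  atom 3: C, bond orders sum to 3 (valence 4) → 1 H
  atom 4: C, bond orders sum to 4 (valence 4) → 0 H
  atom 5: O, bond orders sum to 2 (valence 2) → 0 H
  atom 6: O, bond orders sum to 1 (valence 2) → 1 H
  atom 7: C, bond orders sum to 3 (valence 4) → 1 H
  atom 8: C, bond orders sum to 1 (valence 4) → 3 H
  atom 9: C, bond orders sum to 2 (valence 4) → 2 H
  atom 10: C, bond orders sum to 2 (valence 4) → 2 H
  atom 11: C, bond orders sum to 2 (valence 4) → 2 H
  atom 12: C, bond orders sum to 4 (valence 4) → 0 H
  atom 13: C, bond orders sum to 4 (valence 4) → 0 H
  atom 14: C, bond orders sum to 4 (valence 4) → 0 H
  atom 15: C, bond orders sum to 1 (valence 4) → 3 H
  atom 16: O, bond orders sum to 2 (valence 2) → 0 H
  atom 17: C, bond orders sum to 3 (valence 4) → 1 H
  atom 18: C, bond orders sum to 3 (valence 4) → 1 H
  atom 19: C, bond orders sum to 4 (valence 4) → 0 H
  atom 20: C, bond orders sum to 3 (valence 4) → 1 H
  atom 21: C, bond orders sum to 4 (valence 4) → 0 H
  atom 22: O, bond orders sum to 1 (valence 2) → 1 H
  atom 23: O, bond orders sum to 2 (valence 2) → 0 H
Totals → C:18, H:24, O:5.
In Hill order: C18H24O5.

C18H24O5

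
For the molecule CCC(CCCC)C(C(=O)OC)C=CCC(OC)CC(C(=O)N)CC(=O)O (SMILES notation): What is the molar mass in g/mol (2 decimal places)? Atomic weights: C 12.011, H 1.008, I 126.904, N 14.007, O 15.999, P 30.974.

First, the molecular formula is C20H35NO6 (counting implicit H from valence).
  C: 20 × 12.011 = 240.220
  H: 35 × 1.008 = 35.280
  N: 1 × 14.007 = 14.007
  O: 6 × 15.999 = 95.994
Sum: 20×12.011 + 35×1.008 + 1×14.007 + 6×15.999 = 385.501 → 385.50 g/mol.

385.50 g/mol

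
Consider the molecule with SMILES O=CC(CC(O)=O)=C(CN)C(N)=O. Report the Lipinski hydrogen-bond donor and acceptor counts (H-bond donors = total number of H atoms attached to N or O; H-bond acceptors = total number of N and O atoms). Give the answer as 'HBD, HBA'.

Donors: find every N or O and count the H atoms it carries.
  atom 1 (O): bond orders sum to 2 → 0 H
  atom 6 (O): bond orders sum to 1 → 1 H
  atom 7 (O): bond orders sum to 2 → 0 H
  atom 10 (N): bond orders sum to 1 → 2 H
  atom 12 (N): bond orders sum to 1 → 2 H
  atom 13 (O): bond orders sum to 2 → 0 H
Lipinski HBD = 5.
Acceptors: N atoms = 2, O atoms = 4 → HBA = 6.

5, 6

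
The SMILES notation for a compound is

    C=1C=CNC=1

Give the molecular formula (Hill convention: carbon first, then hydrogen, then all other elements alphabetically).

C4H5N

Walk through each heavy atom and fill implicit hydrogens from standard valence (C 4, N 3, O 2, S 2, halogen 1):
  atom 1: C, bond orders sum to 3 (valence 4) → 1 H
  atom 2: C, bond orders sum to 3 (valence 4) → 1 H
  atom 3: C, bond orders sum to 3 (valence 4) → 1 H
  atom 4: N, bond orders sum to 2 (valence 3) → 1 H
  atom 5: C, bond orders sum to 3 (valence 4) → 1 H
Totals → C:4, H:5, N:1.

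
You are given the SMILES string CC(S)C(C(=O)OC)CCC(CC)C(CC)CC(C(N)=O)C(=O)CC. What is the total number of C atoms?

Count every carbon token in the SMILES (each C, including those in ring-closure positions and inside branches).
Carbon count: 19.

19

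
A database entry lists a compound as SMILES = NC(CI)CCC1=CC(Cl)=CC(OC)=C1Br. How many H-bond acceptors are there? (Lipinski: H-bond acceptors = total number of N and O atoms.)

N atoms: 1; O atoms: 1.
Lipinski HBA = 1 + 1 = 2.

2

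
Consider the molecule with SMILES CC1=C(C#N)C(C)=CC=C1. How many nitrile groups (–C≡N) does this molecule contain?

1

The nitrile motif appears at heavy-atom position 4 in the SMILES.
Nitrile count: 1.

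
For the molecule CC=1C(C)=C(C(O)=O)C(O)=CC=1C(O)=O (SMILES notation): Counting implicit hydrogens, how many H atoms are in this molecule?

10

Walk through each heavy atom and fill implicit hydrogens from standard valence (C 4, N 3, O 2, S 2, halogen 1):
  atom 1: C, bond orders sum to 1 (valence 4) → 3 H
  atom 2: C, bond orders sum to 4 (valence 4) → 0 H
  atom 3: C, bond orders sum to 4 (valence 4) → 0 H
  atom 4: C, bond orders sum to 1 (valence 4) → 3 H
  atom 5: C, bond orders sum to 4 (valence 4) → 0 H
  atom 6: C, bond orders sum to 4 (valence 4) → 0 H
  atom 7: O, bond orders sum to 1 (valence 2) → 1 H
  atom 8: O, bond orders sum to 2 (valence 2) → 0 H
  atom 9: C, bond orders sum to 4 (valence 4) → 0 H
  atom 10: O, bond orders sum to 1 (valence 2) → 1 H
  atom 11: C, bond orders sum to 3 (valence 4) → 1 H
  atom 12: C, bond orders sum to 4 (valence 4) → 0 H
  atom 13: C, bond orders sum to 4 (valence 4) → 0 H
  atom 14: O, bond orders sum to 1 (valence 2) → 1 H
  atom 15: O, bond orders sum to 2 (valence 2) → 0 H
Total hydrogens: 10.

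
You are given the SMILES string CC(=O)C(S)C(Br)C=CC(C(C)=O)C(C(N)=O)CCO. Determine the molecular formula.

Walk through each heavy atom and fill implicit hydrogens from standard valence (C 4, N 3, O 2, S 2, halogen 1):
  atom 1: C, bond orders sum to 1 (valence 4) → 3 H
  atom 2: C, bond orders sum to 4 (valence 4) → 0 H
  atom 3: O, bond orders sum to 2 (valence 2) → 0 H
  atom 4: C, bond orders sum to 3 (valence 4) → 1 H
  atom 5: S, bond orders sum to 1 (valence 2) → 1 H
  atom 6: C, bond orders sum to 3 (valence 4) → 1 H
  atom 7: Br (halogen, monovalent) → 0 H
  atom 8: C, bond orders sum to 3 (valence 4) → 1 H
  atom 9: C, bond orders sum to 3 (valence 4) → 1 H
  atom 10: C, bond orders sum to 3 (valence 4) → 1 H
  atom 11: C, bond orders sum to 4 (valence 4) → 0 H
  atom 12: C, bond orders sum to 1 (valence 4) → 3 H
  atom 13: O, bond orders sum to 2 (valence 2) → 0 H
  atom 14: C, bond orders sum to 3 (valence 4) → 1 H
  atom 15: C, bond orders sum to 4 (valence 4) → 0 H
  atom 16: N, bond orders sum to 1 (valence 3) → 2 H
  atom 17: O, bond orders sum to 2 (valence 2) → 0 H
  atom 18: C, bond orders sum to 2 (valence 4) → 2 H
  atom 19: C, bond orders sum to 2 (valence 4) → 2 H
  atom 20: O, bond orders sum to 1 (valence 2) → 1 H
Totals → C:13, H:20, Br:1, N:1, O:4, S:1.

C13H20BrNO4S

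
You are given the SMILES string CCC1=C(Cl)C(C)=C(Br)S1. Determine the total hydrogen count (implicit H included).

8

Walk through each heavy atom and fill implicit hydrogens from standard valence (C 4, N 3, O 2, S 2, halogen 1):
  atom 1: C, bond orders sum to 1 (valence 4) → 3 H
  atom 2: C, bond orders sum to 2 (valence 4) → 2 H
  atom 3: C, bond orders sum to 4 (valence 4) → 0 H
  atom 4: C, bond orders sum to 4 (valence 4) → 0 H
  atom 5: Cl (halogen, monovalent) → 0 H
  atom 6: C, bond orders sum to 4 (valence 4) → 0 H
  atom 7: C, bond orders sum to 1 (valence 4) → 3 H
  atom 8: C, bond orders sum to 4 (valence 4) → 0 H
  atom 9: Br (halogen, monovalent) → 0 H
  atom 10: S, bond orders sum to 2 (valence 2) → 0 H
Total hydrogens: 8.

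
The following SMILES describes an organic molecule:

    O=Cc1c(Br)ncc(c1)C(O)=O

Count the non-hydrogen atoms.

Every atom symbol written in the SMILES (organic subset) is one heavy atom; implicit H are not written.
Heavy atoms by element → Br:1, C:7, N:1, O:3.
Total: 12.

12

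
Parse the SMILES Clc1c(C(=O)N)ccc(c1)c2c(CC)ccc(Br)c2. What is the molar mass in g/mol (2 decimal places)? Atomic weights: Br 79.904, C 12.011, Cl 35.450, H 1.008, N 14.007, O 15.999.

First, the molecular formula is C15H13BrClNO (counting implicit H from valence).
  Br: 1 × 79.904 = 79.904
  C: 15 × 12.011 = 180.165
  Cl: 1 × 35.450 = 35.450
  H: 13 × 1.008 = 13.104
  N: 1 × 14.007 = 14.007
  O: 1 × 15.999 = 15.999
Sum: 1×79.904 + 15×12.011 + 1×35.450 + 13×1.008 + 1×14.007 + 1×15.999 = 338.629 → 338.63 g/mol.

338.63 g/mol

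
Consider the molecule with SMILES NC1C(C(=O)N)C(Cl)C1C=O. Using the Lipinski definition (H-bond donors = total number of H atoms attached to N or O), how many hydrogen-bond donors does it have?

Donors: find every N or O and count the H atoms it carries.
  atom 1 (N): bond orders sum to 1 → 2 H
  atom 5 (O): bond orders sum to 2 → 0 H
  atom 6 (N): bond orders sum to 1 → 2 H
  atom 11 (O): bond orders sum to 2 → 0 H
Lipinski HBD = 4.

4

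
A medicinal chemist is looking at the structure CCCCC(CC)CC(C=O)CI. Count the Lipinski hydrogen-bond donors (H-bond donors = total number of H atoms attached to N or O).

Donors: find every N or O and count the H atoms it carries.
  atom 11 (O): bond orders sum to 2 → 0 H
Lipinski HBD = 0.

0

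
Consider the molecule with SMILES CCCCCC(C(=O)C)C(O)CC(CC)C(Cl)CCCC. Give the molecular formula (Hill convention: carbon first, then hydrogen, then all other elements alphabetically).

Walk through each heavy atom and fill implicit hydrogens from standard valence (C 4, N 3, O 2, S 2, halogen 1):
  atom 1: C, bond orders sum to 1 (valence 4) → 3 H
  atom 2: C, bond orders sum to 2 (valence 4) → 2 H
  atom 3: C, bond orders sum to 2 (valence 4) → 2 H
  atom 4: C, bond orders sum to 2 (valence 4) → 2 H
  atom 5: C, bond orders sum to 2 (valence 4) → 2 H
  atom 6: C, bond orders sum to 3 (valence 4) → 1 H
  atom 7: C, bond orders sum to 4 (valence 4) → 0 H
  atom 8: O, bond orders sum to 2 (valence 2) → 0 H
  atom 9: C, bond orders sum to 1 (valence 4) → 3 H
  atom 10: C, bond orders sum to 3 (valence 4) → 1 H
  atom 11: O, bond orders sum to 1 (valence 2) → 1 H
  atom 12: C, bond orders sum to 2 (valence 4) → 2 H
  atom 13: C, bond orders sum to 3 (valence 4) → 1 H
  atom 14: C, bond orders sum to 2 (valence 4) → 2 H
  atom 15: C, bond orders sum to 1 (valence 4) → 3 H
  atom 16: C, bond orders sum to 3 (valence 4) → 1 H
  atom 17: Cl (halogen, monovalent) → 0 H
  atom 18: C, bond orders sum to 2 (valence 4) → 2 H
  atom 19: C, bond orders sum to 2 (valence 4) → 2 H
  atom 20: C, bond orders sum to 2 (valence 4) → 2 H
  atom 21: C, bond orders sum to 1 (valence 4) → 3 H
Totals → C:18, H:35, Cl:1, O:2.

C18H35ClO2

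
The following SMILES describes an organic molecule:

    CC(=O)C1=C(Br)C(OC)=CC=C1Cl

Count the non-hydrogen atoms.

13

Every atom symbol written in the SMILES (organic subset) is one heavy atom; implicit H are not written.
Heavy atoms by element → Br:1, C:9, Cl:1, O:2.
Total: 13.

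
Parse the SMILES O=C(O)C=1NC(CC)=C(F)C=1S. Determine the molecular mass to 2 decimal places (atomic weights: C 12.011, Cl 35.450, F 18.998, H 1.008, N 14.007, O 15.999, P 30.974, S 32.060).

189.20 g/mol

First, the molecular formula is C7H8FNO2S (counting implicit H from valence).
  C: 7 × 12.011 = 84.077
  F: 1 × 18.998 = 18.998
  H: 8 × 1.008 = 8.064
  N: 1 × 14.007 = 14.007
  O: 2 × 15.999 = 31.998
  S: 1 × 32.060 = 32.060
Sum: 7×12.011 + 1×18.998 + 8×1.008 + 1×14.007 + 2×15.999 + 1×32.060 = 189.204 → 189.20 g/mol.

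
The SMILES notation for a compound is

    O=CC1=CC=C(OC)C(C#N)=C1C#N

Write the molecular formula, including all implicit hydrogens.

C10H6N2O2

Walk through each heavy atom and fill implicit hydrogens from standard valence (C 4, N 3, O 2, S 2, halogen 1):
  atom 1: O, bond orders sum to 2 (valence 2) → 0 H
  atom 2: C, bond orders sum to 3 (valence 4) → 1 H
  atom 3: C, bond orders sum to 4 (valence 4) → 0 H
  atom 4: C, bond orders sum to 3 (valence 4) → 1 H
  atom 5: C, bond orders sum to 3 (valence 4) → 1 H
  atom 6: C, bond orders sum to 4 (valence 4) → 0 H
  atom 7: O, bond orders sum to 2 (valence 2) → 0 H
  atom 8: C, bond orders sum to 1 (valence 4) → 3 H
  atom 9: C, bond orders sum to 4 (valence 4) → 0 H
  atom 10: C, bond orders sum to 4 (valence 4) → 0 H
  atom 11: N, bond orders sum to 3 (valence 3) → 0 H
  atom 12: C, bond orders sum to 4 (valence 4) → 0 H
  atom 13: C, bond orders sum to 4 (valence 4) → 0 H
  atom 14: N, bond orders sum to 3 (valence 3) → 0 H
Totals → C:10, H:6, N:2, O:2.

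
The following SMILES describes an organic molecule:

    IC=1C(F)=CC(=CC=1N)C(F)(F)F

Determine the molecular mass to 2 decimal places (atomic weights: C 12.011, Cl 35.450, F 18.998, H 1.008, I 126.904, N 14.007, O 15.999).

305.01 g/mol

First, the molecular formula is C7H4F4IN (counting implicit H from valence).
  C: 7 × 12.011 = 84.077
  F: 4 × 18.998 = 75.992
  H: 4 × 1.008 = 4.032
  I: 1 × 126.904 = 126.904
  N: 1 × 14.007 = 14.007
Sum: 7×12.011 + 4×18.998 + 4×1.008 + 1×126.904 + 1×14.007 = 305.012 → 305.01 g/mol.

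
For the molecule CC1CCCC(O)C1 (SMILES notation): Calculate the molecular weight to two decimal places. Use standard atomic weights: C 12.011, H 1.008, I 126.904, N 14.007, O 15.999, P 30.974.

First, the molecular formula is C7H14O (counting implicit H from valence).
  C: 7 × 12.011 = 84.077
  H: 14 × 1.008 = 14.112
  O: 1 × 15.999 = 15.999
Sum: 7×12.011 + 14×1.008 + 1×15.999 = 114.188 → 114.19 g/mol.

114.19 g/mol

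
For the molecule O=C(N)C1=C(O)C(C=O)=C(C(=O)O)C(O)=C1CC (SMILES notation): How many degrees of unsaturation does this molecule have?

7

Degree of unsaturation = (number of rings) + (number of π bonds).
Ring closures in the SMILES: 1.
π bonds: 6 double bonds (each 1 DoU) → 6 DoU from unsaturation.
Total DoU = 1 + 6 = 7.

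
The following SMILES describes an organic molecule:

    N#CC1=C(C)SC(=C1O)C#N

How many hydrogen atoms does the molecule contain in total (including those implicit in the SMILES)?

4

Walk through each heavy atom and fill implicit hydrogens from standard valence (C 4, N 3, O 2, S 2, halogen 1):
  atom 1: N, bond orders sum to 3 (valence 3) → 0 H
  atom 2: C, bond orders sum to 4 (valence 4) → 0 H
  atom 3: C, bond orders sum to 4 (valence 4) → 0 H
  atom 4: C, bond orders sum to 4 (valence 4) → 0 H
  atom 5: C, bond orders sum to 1 (valence 4) → 3 H
  atom 6: S, bond orders sum to 2 (valence 2) → 0 H
  atom 7: C, bond orders sum to 4 (valence 4) → 0 H
  atom 8: C, bond orders sum to 4 (valence 4) → 0 H
  atom 9: O, bond orders sum to 1 (valence 2) → 1 H
  atom 10: C, bond orders sum to 4 (valence 4) → 0 H
  atom 11: N, bond orders sum to 3 (valence 3) → 0 H
Total hydrogens: 4.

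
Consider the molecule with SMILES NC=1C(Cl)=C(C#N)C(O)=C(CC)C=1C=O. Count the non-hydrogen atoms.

Every atom symbol written in the SMILES (organic subset) is one heavy atom; implicit H are not written.
Heavy atoms by element → C:10, Cl:1, N:2, O:2.
Total: 15.

15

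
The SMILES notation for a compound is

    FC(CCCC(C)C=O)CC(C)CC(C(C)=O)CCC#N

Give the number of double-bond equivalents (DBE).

Degree of unsaturation = (number of rings) + (number of π bonds).
Ring closures in the SMILES: 0.
π bonds: 2 double bonds (each 1 DoU), 1 triple bond (each 2 DoU) → 4 DoU from unsaturation.
Total DoU = 0 + 4 = 4.

4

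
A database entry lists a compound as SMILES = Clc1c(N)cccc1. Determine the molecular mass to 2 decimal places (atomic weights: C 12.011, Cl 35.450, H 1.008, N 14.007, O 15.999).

127.57 g/mol

First, the molecular formula is C6H6ClN (counting implicit H from valence).
  C: 6 × 12.011 = 72.066
  Cl: 1 × 35.450 = 35.450
  H: 6 × 1.008 = 6.048
  N: 1 × 14.007 = 14.007
Sum: 6×12.011 + 1×35.450 + 6×1.008 + 1×14.007 = 127.571 → 127.57 g/mol.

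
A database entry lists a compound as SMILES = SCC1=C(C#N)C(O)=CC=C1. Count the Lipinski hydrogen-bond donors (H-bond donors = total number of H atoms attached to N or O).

1

Donors: find every N or O and count the H atoms it carries.
  atom 6 (N): bond orders sum to 3 → 0 H
  atom 8 (O): bond orders sum to 1 → 1 H
Lipinski HBD = 1.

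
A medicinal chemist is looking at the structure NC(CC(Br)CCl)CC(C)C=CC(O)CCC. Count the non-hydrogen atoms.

Every atom symbol written in the SMILES (organic subset) is one heavy atom; implicit H are not written.
Heavy atoms by element → Br:1, C:13, Cl:1, N:1, O:1.
Total: 17.

17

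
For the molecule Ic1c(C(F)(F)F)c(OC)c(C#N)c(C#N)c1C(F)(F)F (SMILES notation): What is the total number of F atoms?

6

Scan the SMILES for F atoms (remember two-letter symbols like Cl and Br are single atoms).
Fluorine count: 6.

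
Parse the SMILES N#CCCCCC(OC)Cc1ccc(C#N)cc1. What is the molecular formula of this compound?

Walk through each heavy atom and fill implicit hydrogens from standard valence (C 4, N 3, O 2, S 2, halogen 1); for lowercase aromatic atoms, an aromatic c carries 1 H when it has two neighbours and 0 H with three, and aromatic n carries 0 H:
  atom 1: N, bond orders sum to 3 (valence 3) → 0 H
  atom 2: C, bond orders sum to 4 (valence 4) → 0 H
  atom 3: C, bond orders sum to 2 (valence 4) → 2 H
  atom 4: C, bond orders sum to 2 (valence 4) → 2 H
  atom 5: C, bond orders sum to 2 (valence 4) → 2 H
  atom 6: C, bond orders sum to 2 (valence 4) → 2 H
  atom 7: C, bond orders sum to 3 (valence 4) → 1 H
  atom 8: O, bond orders sum to 2 (valence 2) → 0 H
  atom 9: C, bond orders sum to 1 (valence 4) → 3 H
  atom 10: C, bond orders sum to 2 (valence 4) → 2 H
  atom 11: aromatic c, 3 neighbours → 0 H
  atom 12: aromatic c, 2 neighbours → 1 H
  atom 13: aromatic c, 2 neighbours → 1 H
  atom 14: aromatic c, 3 neighbours → 0 H
  atom 15: C, bond orders sum to 4 (valence 4) → 0 H
  atom 16: N, bond orders sum to 3 (valence 3) → 0 H
  atom 17: aromatic c, 2 neighbours → 1 H
  atom 18: aromatic c, 2 neighbours → 1 H
Totals → C:15, H:18, N:2, O:1.
In Hill order: C15H18N2O.

C15H18N2O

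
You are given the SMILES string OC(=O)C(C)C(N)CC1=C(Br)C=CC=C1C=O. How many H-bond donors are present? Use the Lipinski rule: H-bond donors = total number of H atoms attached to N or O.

3

Donors: find every N or O and count the H atoms it carries.
  atom 1 (O): bond orders sum to 1 → 1 H
  atom 3 (O): bond orders sum to 2 → 0 H
  atom 7 (N): bond orders sum to 1 → 2 H
  atom 17 (O): bond orders sum to 2 → 0 H
Lipinski HBD = 3.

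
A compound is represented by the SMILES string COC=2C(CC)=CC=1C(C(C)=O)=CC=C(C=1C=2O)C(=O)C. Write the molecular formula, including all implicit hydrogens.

Walk through each heavy atom and fill implicit hydrogens from standard valence (C 4, N 3, O 2, S 2, halogen 1):
  atom 1: C, bond orders sum to 1 (valence 4) → 3 H
  atom 2: O, bond orders sum to 2 (valence 2) → 0 H
  atom 3: C, bond orders sum to 4 (valence 4) → 0 H
  atom 4: C, bond orders sum to 4 (valence 4) → 0 H
  atom 5: C, bond orders sum to 2 (valence 4) → 2 H
  atom 6: C, bond orders sum to 1 (valence 4) → 3 H
  atom 7: C, bond orders sum to 3 (valence 4) → 1 H
  atom 8: C, bond orders sum to 4 (valence 4) → 0 H
  atom 9: C, bond orders sum to 4 (valence 4) → 0 H
  atom 10: C, bond orders sum to 4 (valence 4) → 0 H
  atom 11: C, bond orders sum to 1 (valence 4) → 3 H
  atom 12: O, bond orders sum to 2 (valence 2) → 0 H
  atom 13: C, bond orders sum to 3 (valence 4) → 1 H
  atom 14: C, bond orders sum to 3 (valence 4) → 1 H
  atom 15: C, bond orders sum to 4 (valence 4) → 0 H
  atom 16: C, bond orders sum to 4 (valence 4) → 0 H
  atom 17: C, bond orders sum to 4 (valence 4) → 0 H
  atom 18: O, bond orders sum to 1 (valence 2) → 1 H
  atom 19: C, bond orders sum to 4 (valence 4) → 0 H
  atom 20: O, bond orders sum to 2 (valence 2) → 0 H
  atom 21: C, bond orders sum to 1 (valence 4) → 3 H
Totals → C:17, H:18, O:4.

C17H18O4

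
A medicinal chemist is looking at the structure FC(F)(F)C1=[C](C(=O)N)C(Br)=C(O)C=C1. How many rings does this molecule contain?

1

In SMILES, each pair of matching ring-closure digits denotes one ring-closing bond; the number of such bonds equals the number of independent rings.
Ring-closure bonds here: 1.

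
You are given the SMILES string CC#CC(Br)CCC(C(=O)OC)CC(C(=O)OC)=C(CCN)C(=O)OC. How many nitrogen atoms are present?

Scan the SMILES for N atoms (remember two-letter symbols like Cl and Br are single atoms).
Nitrogen count: 1.

1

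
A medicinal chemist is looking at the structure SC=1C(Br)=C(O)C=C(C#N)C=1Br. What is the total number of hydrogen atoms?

Walk through each heavy atom and fill implicit hydrogens from standard valence (C 4, N 3, O 2, S 2, halogen 1):
  atom 1: S, bond orders sum to 1 (valence 2) → 1 H
  atom 2: C, bond orders sum to 4 (valence 4) → 0 H
  atom 3: C, bond orders sum to 4 (valence 4) → 0 H
  atom 4: Br (halogen, monovalent) → 0 H
  atom 5: C, bond orders sum to 4 (valence 4) → 0 H
  atom 6: O, bond orders sum to 1 (valence 2) → 1 H
  atom 7: C, bond orders sum to 3 (valence 4) → 1 H
  atom 8: C, bond orders sum to 4 (valence 4) → 0 H
  atom 9: C, bond orders sum to 4 (valence 4) → 0 H
  atom 10: N, bond orders sum to 3 (valence 3) → 0 H
  atom 11: C, bond orders sum to 4 (valence 4) → 0 H
  atom 12: Br (halogen, monovalent) → 0 H
Total hydrogens: 3.

3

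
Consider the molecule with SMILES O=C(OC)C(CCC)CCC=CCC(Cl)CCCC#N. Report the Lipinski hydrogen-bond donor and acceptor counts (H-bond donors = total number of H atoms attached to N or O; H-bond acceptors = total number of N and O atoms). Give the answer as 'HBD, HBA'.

0, 3

Donors: find every N or O and count the H atoms it carries.
  atom 1 (O): bond orders sum to 2 → 0 H
  atom 3 (O): bond orders sum to 2 → 0 H
  atom 20 (N): bond orders sum to 3 → 0 H
Lipinski HBD = 0.
Acceptors: N atoms = 1, O atoms = 2 → HBA = 3.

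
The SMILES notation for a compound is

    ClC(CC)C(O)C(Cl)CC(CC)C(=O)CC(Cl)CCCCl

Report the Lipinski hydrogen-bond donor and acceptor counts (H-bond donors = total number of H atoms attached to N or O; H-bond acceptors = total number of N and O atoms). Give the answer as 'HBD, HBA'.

1, 2

Donors: find every N or O and count the H atoms it carries.
  atom 6 (O): bond orders sum to 1 → 1 H
  atom 14 (O): bond orders sum to 2 → 0 H
Lipinski HBD = 1.
Acceptors: N atoms = 0, O atoms = 2 → HBA = 2.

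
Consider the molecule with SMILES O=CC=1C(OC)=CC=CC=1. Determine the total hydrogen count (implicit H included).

8

Walk through each heavy atom and fill implicit hydrogens from standard valence (C 4, N 3, O 2, S 2, halogen 1):
  atom 1: O, bond orders sum to 2 (valence 2) → 0 H
  atom 2: C, bond orders sum to 3 (valence 4) → 1 H
  atom 3: C, bond orders sum to 4 (valence 4) → 0 H
  atom 4: C, bond orders sum to 4 (valence 4) → 0 H
  atom 5: O, bond orders sum to 2 (valence 2) → 0 H
  atom 6: C, bond orders sum to 1 (valence 4) → 3 H
  atom 7: C, bond orders sum to 3 (valence 4) → 1 H
  atom 8: C, bond orders sum to 3 (valence 4) → 1 H
  atom 9: C, bond orders sum to 3 (valence 4) → 1 H
  atom 10: C, bond orders sum to 3 (valence 4) → 1 H
Total hydrogens: 8.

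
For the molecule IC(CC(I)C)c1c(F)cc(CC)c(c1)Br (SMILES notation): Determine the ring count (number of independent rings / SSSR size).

In SMILES, each pair of matching ring-closure digits denotes one ring-closing bond; the number of such bonds equals the number of independent rings.
Ring-closure bonds here: 1.

1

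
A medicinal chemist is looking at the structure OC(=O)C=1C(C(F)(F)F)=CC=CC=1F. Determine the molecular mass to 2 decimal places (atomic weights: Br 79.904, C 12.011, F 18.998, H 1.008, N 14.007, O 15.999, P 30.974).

208.11 g/mol

First, the molecular formula is C8H4F4O2 (counting implicit H from valence).
  C: 8 × 12.011 = 96.088
  F: 4 × 18.998 = 75.992
  H: 4 × 1.008 = 4.032
  O: 2 × 15.999 = 31.998
Sum: 8×12.011 + 4×18.998 + 4×1.008 + 2×15.999 = 208.110 → 208.11 g/mol.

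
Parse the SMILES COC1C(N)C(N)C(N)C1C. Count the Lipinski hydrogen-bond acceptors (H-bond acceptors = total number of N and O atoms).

4

N atoms: 3; O atoms: 1.
Lipinski HBA = 3 + 1 = 4.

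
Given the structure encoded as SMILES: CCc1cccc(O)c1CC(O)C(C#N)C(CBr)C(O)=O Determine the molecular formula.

Walk through each heavy atom and fill implicit hydrogens from standard valence (C 4, N 3, O 2, S 2, halogen 1); for lowercase aromatic atoms, an aromatic c carries 1 H when it has two neighbours and 0 H with three, and aromatic n carries 0 H:
  atom 1: C, bond orders sum to 1 (valence 4) → 3 H
  atom 2: C, bond orders sum to 2 (valence 4) → 2 H
  atom 3: aromatic c, 3 neighbours → 0 H
  atom 4: aromatic c, 2 neighbours → 1 H
  atom 5: aromatic c, 2 neighbours → 1 H
  atom 6: aromatic c, 2 neighbours → 1 H
  atom 7: aromatic c, 3 neighbours → 0 H
  atom 8: O, bond orders sum to 1 (valence 2) → 1 H
  atom 9: aromatic c, 3 neighbours → 0 H
  atom 10: C, bond orders sum to 2 (valence 4) → 2 H
  atom 11: C, bond orders sum to 3 (valence 4) → 1 H
  atom 12: O, bond orders sum to 1 (valence 2) → 1 H
  atom 13: C, bond orders sum to 3 (valence 4) → 1 H
  atom 14: C, bond orders sum to 4 (valence 4) → 0 H
  atom 15: N, bond orders sum to 3 (valence 3) → 0 H
  atom 16: C, bond orders sum to 3 (valence 4) → 1 H
  atom 17: C, bond orders sum to 2 (valence 4) → 2 H
  atom 18: Br (halogen, monovalent) → 0 H
  atom 19: C, bond orders sum to 4 (valence 4) → 0 H
  atom 20: O, bond orders sum to 1 (valence 2) → 1 H
  atom 21: O, bond orders sum to 2 (valence 2) → 0 H
Totals → C:15, H:18, Br:1, N:1, O:4.
In Hill order: C15H18BrNO4.

C15H18BrNO4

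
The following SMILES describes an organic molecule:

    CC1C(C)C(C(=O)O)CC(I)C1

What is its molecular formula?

C9H15IO2

Walk through each heavy atom and fill implicit hydrogens from standard valence (C 4, N 3, O 2, S 2, halogen 1):
  atom 1: C, bond orders sum to 1 (valence 4) → 3 H
  atom 2: C, bond orders sum to 3 (valence 4) → 1 H
  atom 3: C, bond orders sum to 3 (valence 4) → 1 H
  atom 4: C, bond orders sum to 1 (valence 4) → 3 H
  atom 5: C, bond orders sum to 3 (valence 4) → 1 H
  atom 6: C, bond orders sum to 4 (valence 4) → 0 H
  atom 7: O, bond orders sum to 2 (valence 2) → 0 H
  atom 8: O, bond orders sum to 1 (valence 2) → 1 H
  atom 9: C, bond orders sum to 2 (valence 4) → 2 H
  atom 10: C, bond orders sum to 3 (valence 4) → 1 H
  atom 11: I (halogen, monovalent) → 0 H
  atom 12: C, bond orders sum to 2 (valence 4) → 2 H
Totals → C:9, H:15, I:1, O:2.
In Hill order: C9H15IO2.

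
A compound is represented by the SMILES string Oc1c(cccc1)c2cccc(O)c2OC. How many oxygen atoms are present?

Scan the SMILES for O atoms (remember two-letter symbols like Cl and Br are single atoms).
Oxygen count: 3.

3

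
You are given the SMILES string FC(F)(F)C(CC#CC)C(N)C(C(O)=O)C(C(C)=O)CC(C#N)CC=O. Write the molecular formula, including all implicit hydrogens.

Walk through each heavy atom and fill implicit hydrogens from standard valence (C 4, N 3, O 2, S 2, halogen 1):
  atom 1: F (halogen, monovalent) → 0 H
  atom 2: C, bond orders sum to 4 (valence 4) → 0 H
  atom 3: F (halogen, monovalent) → 0 H
  atom 4: F (halogen, monovalent) → 0 H
  atom 5: C, bond orders sum to 3 (valence 4) → 1 H
  atom 6: C, bond orders sum to 2 (valence 4) → 2 H
  atom 7: C, bond orders sum to 4 (valence 4) → 0 H
  atom 8: C, bond orders sum to 4 (valence 4) → 0 H
  atom 9: C, bond orders sum to 1 (valence 4) → 3 H
  atom 10: C, bond orders sum to 3 (valence 4) → 1 H
  atom 11: N, bond orders sum to 1 (valence 3) → 2 H
  atom 12: C, bond orders sum to 3 (valence 4) → 1 H
  atom 13: C, bond orders sum to 4 (valence 4) → 0 H
  atom 14: O, bond orders sum to 1 (valence 2) → 1 H
  atom 15: O, bond orders sum to 2 (valence 2) → 0 H
  atom 16: C, bond orders sum to 3 (valence 4) → 1 H
  atom 17: C, bond orders sum to 4 (valence 4) → 0 H
  atom 18: C, bond orders sum to 1 (valence 4) → 3 H
  atom 19: O, bond orders sum to 2 (valence 2) → 0 H
  atom 20: C, bond orders sum to 2 (valence 4) → 2 H
  atom 21: C, bond orders sum to 3 (valence 4) → 1 H
  atom 22: C, bond orders sum to 4 (valence 4) → 0 H
  atom 23: N, bond orders sum to 3 (valence 3) → 0 H
  atom 24: C, bond orders sum to 2 (valence 4) → 2 H
  atom 25: C, bond orders sum to 3 (valence 4) → 1 H
  atom 26: O, bond orders sum to 2 (valence 2) → 0 H
Totals → C:17, H:21, F:3, N:2, O:4.

C17H21F3N2O4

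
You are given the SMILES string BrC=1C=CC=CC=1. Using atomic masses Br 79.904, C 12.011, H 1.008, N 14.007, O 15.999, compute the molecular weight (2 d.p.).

157.01 g/mol

First, the molecular formula is C6H5Br (counting implicit H from valence).
  Br: 1 × 79.904 = 79.904
  C: 6 × 12.011 = 72.066
  H: 5 × 1.008 = 5.040
Sum: 1×79.904 + 6×12.011 + 5×1.008 = 157.010 → 157.01 g/mol.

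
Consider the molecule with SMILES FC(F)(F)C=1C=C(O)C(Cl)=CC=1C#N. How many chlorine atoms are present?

1

Scan the SMILES for Cl atoms (remember two-letter symbols like Cl and Br are single atoms).
Chlorine count: 1.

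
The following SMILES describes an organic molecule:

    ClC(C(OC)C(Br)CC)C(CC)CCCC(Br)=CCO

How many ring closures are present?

0

In SMILES, each pair of matching ring-closure digits denotes one ring-closing bond; the number of such bonds equals the number of independent rings.
Ring-closure bonds here: 0.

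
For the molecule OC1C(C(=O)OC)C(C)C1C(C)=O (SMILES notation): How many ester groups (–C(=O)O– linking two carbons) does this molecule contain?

The ester motif appears at heavy-atom position 4 in the SMILES.
Other groups present: 1 hydroxyl, 1 ketone.
Ester count: 1.

1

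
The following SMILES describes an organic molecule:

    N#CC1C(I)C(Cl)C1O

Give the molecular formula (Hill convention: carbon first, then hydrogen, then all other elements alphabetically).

Walk through each heavy atom and fill implicit hydrogens from standard valence (C 4, N 3, O 2, S 2, halogen 1):
  atom 1: N, bond orders sum to 3 (valence 3) → 0 H
  atom 2: C, bond orders sum to 4 (valence 4) → 0 H
  atom 3: C, bond orders sum to 3 (valence 4) → 1 H
  atom 4: C, bond orders sum to 3 (valence 4) → 1 H
  atom 5: I (halogen, monovalent) → 0 H
  atom 6: C, bond orders sum to 3 (valence 4) → 1 H
  atom 7: Cl (halogen, monovalent) → 0 H
  atom 8: C, bond orders sum to 3 (valence 4) → 1 H
  atom 9: O, bond orders sum to 1 (valence 2) → 1 H
Totals → C:5, H:5, Cl:1, I:1, N:1, O:1.

C5H5ClINO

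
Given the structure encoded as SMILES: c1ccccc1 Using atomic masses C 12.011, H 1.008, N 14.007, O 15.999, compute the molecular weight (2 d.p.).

First, the molecular formula is C6H6 (counting implicit H from valence).
  C: 6 × 12.011 = 72.066
  H: 6 × 1.008 = 6.048
Sum: 6×12.011 + 6×1.008 = 78.114 → 78.11 g/mol.

78.11 g/mol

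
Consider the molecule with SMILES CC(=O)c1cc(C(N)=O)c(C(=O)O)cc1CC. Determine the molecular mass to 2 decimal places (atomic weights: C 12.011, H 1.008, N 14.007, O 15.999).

235.24 g/mol

First, the molecular formula is C12H13NO4 (counting implicit H from valence).
  C: 12 × 12.011 = 144.132
  H: 13 × 1.008 = 13.104
  N: 1 × 14.007 = 14.007
  O: 4 × 15.999 = 63.996
Sum: 12×12.011 + 13×1.008 + 1×14.007 + 4×15.999 = 235.239 → 235.24 g/mol.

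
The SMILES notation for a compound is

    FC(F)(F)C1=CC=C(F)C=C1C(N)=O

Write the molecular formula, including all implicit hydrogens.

C8H5F4NO

Walk through each heavy atom and fill implicit hydrogens from standard valence (C 4, N 3, O 2, S 2, halogen 1):
  atom 1: F (halogen, monovalent) → 0 H
  atom 2: C, bond orders sum to 4 (valence 4) → 0 H
  atom 3: F (halogen, monovalent) → 0 H
  atom 4: F (halogen, monovalent) → 0 H
  atom 5: C, bond orders sum to 4 (valence 4) → 0 H
  atom 6: C, bond orders sum to 3 (valence 4) → 1 H
  atom 7: C, bond orders sum to 3 (valence 4) → 1 H
  atom 8: C, bond orders sum to 4 (valence 4) → 0 H
  atom 9: F (halogen, monovalent) → 0 H
  atom 10: C, bond orders sum to 3 (valence 4) → 1 H
  atom 11: C, bond orders sum to 4 (valence 4) → 0 H
  atom 12: C, bond orders sum to 4 (valence 4) → 0 H
  atom 13: N, bond orders sum to 1 (valence 3) → 2 H
  atom 14: O, bond orders sum to 2 (valence 2) → 0 H
Totals → C:8, H:5, F:4, N:1, O:1.
In Hill order: C8H5F4NO.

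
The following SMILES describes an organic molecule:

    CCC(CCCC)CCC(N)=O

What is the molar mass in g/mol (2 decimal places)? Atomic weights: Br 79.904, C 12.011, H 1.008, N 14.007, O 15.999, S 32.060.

First, the molecular formula is C10H21NO (counting implicit H from valence).
  C: 10 × 12.011 = 120.110
  H: 21 × 1.008 = 21.168
  N: 1 × 14.007 = 14.007
  O: 1 × 15.999 = 15.999
Sum: 10×12.011 + 21×1.008 + 1×14.007 + 1×15.999 = 171.284 → 171.28 g/mol.

171.28 g/mol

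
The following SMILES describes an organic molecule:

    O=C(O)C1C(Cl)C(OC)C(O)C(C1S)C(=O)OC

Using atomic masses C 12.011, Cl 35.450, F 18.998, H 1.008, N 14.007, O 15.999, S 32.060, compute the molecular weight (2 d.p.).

298.73 g/mol

First, the molecular formula is C10H15ClO6S (counting implicit H from valence).
  C: 10 × 12.011 = 120.110
  Cl: 1 × 35.450 = 35.450
  H: 15 × 1.008 = 15.120
  O: 6 × 15.999 = 95.994
  S: 1 × 32.060 = 32.060
Sum: 10×12.011 + 1×35.450 + 15×1.008 + 6×15.999 + 1×32.060 = 298.734 → 298.73 g/mol.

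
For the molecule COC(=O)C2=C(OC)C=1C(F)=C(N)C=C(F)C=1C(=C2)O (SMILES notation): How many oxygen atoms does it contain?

Scan the SMILES for O atoms (remember two-letter symbols like Cl and Br are single atoms).
Oxygen count: 4.

4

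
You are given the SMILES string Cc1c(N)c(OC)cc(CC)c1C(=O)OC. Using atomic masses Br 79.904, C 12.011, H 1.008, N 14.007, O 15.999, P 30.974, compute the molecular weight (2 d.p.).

223.27 g/mol

First, the molecular formula is C12H17NO3 (counting implicit H from valence).
  C: 12 × 12.011 = 144.132
  H: 17 × 1.008 = 17.136
  N: 1 × 14.007 = 14.007
  O: 3 × 15.999 = 47.997
Sum: 12×12.011 + 17×1.008 + 1×14.007 + 3×15.999 = 223.272 → 223.27 g/mol.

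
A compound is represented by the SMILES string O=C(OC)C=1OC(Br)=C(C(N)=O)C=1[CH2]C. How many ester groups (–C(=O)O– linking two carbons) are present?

The ester motif appears at heavy-atom position 2 in the SMILES.
Other groups present: 1 amide.
Ester count: 1.

1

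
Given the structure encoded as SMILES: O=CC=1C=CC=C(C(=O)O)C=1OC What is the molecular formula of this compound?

Walk through each heavy atom and fill implicit hydrogens from standard valence (C 4, N 3, O 2, S 2, halogen 1):
  atom 1: O, bond orders sum to 2 (valence 2) → 0 H
  atom 2: C, bond orders sum to 3 (valence 4) → 1 H
  atom 3: C, bond orders sum to 4 (valence 4) → 0 H
  atom 4: C, bond orders sum to 3 (valence 4) → 1 H
  atom 5: C, bond orders sum to 3 (valence 4) → 1 H
  atom 6: C, bond orders sum to 3 (valence 4) → 1 H
  atom 7: C, bond orders sum to 4 (valence 4) → 0 H
  atom 8: C, bond orders sum to 4 (valence 4) → 0 H
  atom 9: O, bond orders sum to 2 (valence 2) → 0 H
  atom 10: O, bond orders sum to 1 (valence 2) → 1 H
  atom 11: C, bond orders sum to 4 (valence 4) → 0 H
  atom 12: O, bond orders sum to 2 (valence 2) → 0 H
  atom 13: C, bond orders sum to 1 (valence 4) → 3 H
Totals → C:9, H:8, O:4.
In Hill order: C9H8O4.

C9H8O4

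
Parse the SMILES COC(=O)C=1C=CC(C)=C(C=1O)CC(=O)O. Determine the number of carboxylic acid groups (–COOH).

1

The carboxylic acid motif appears at heavy-atom position 14 in the SMILES.
Other groups present: 1 ester, 1 hydroxyl.
Carboxylic acid count: 1.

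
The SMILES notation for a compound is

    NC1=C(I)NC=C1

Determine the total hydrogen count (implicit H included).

Walk through each heavy atom and fill implicit hydrogens from standard valence (C 4, N 3, O 2, S 2, halogen 1):
  atom 1: N, bond orders sum to 1 (valence 3) → 2 H
  atom 2: C, bond orders sum to 4 (valence 4) → 0 H
  atom 3: C, bond orders sum to 4 (valence 4) → 0 H
  atom 4: I (halogen, monovalent) → 0 H
  atom 5: N, bond orders sum to 2 (valence 3) → 1 H
  atom 6: C, bond orders sum to 3 (valence 4) → 1 H
  atom 7: C, bond orders sum to 3 (valence 4) → 1 H
Total hydrogens: 5.

5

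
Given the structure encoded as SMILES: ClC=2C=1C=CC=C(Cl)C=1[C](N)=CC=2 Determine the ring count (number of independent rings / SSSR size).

In SMILES, each pair of matching ring-closure digits denotes one ring-closing bond; the number of such bonds equals the number of independent rings.
Ring-closure bonds here: 2.

2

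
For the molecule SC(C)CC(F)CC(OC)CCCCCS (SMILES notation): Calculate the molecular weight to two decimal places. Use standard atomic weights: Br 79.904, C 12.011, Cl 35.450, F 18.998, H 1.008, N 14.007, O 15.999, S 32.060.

268.45 g/mol

First, the molecular formula is C12H25FOS2 (counting implicit H from valence).
  C: 12 × 12.011 = 144.132
  F: 1 × 18.998 = 18.998
  H: 25 × 1.008 = 25.200
  O: 1 × 15.999 = 15.999
  S: 2 × 32.060 = 64.120
Sum: 12×12.011 + 1×18.998 + 25×1.008 + 1×15.999 + 2×32.060 = 268.449 → 268.45 g/mol.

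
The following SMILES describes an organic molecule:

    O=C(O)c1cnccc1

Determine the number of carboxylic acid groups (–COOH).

1

The carboxylic acid motif appears at heavy-atom position 2 in the SMILES.
Carboxylic acid count: 1.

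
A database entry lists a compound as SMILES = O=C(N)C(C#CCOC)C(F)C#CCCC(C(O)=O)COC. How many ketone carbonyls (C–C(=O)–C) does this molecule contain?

Scan the SMILES for the ketone motif — none present.
Groups that are present: 2 alkyne, 1 amide, 1 carboxylic acid, 2 ether.

0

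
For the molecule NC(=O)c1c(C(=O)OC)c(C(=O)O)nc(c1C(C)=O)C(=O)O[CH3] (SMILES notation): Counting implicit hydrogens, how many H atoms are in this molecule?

12

Walk through each heavy atom and fill implicit hydrogens from standard valence (C 4, N 3, O 2, S 2, halogen 1); for lowercase aromatic atoms, an aromatic c carries 1 H when it has two neighbours and 0 H with three, and aromatic n carries 0 H:
  atom 1: N, bond orders sum to 1 (valence 3) → 2 H
  atom 2: C, bond orders sum to 4 (valence 4) → 0 H
  atom 3: O, bond orders sum to 2 (valence 2) → 0 H
  atom 4: aromatic c, 3 neighbours → 0 H
  atom 5: aromatic c, 3 neighbours → 0 H
  atom 6: C, bond orders sum to 4 (valence 4) → 0 H
  atom 7: O, bond orders sum to 2 (valence 2) → 0 H
  atom 8: O, bond orders sum to 2 (valence 2) → 0 H
  atom 9: C, bond orders sum to 1 (valence 4) → 3 H
  atom 10: aromatic c, 3 neighbours → 0 H
  atom 11: C, bond orders sum to 4 (valence 4) → 0 H
  atom 12: O, bond orders sum to 2 (valence 2) → 0 H
  atom 13: O, bond orders sum to 1 (valence 2) → 1 H
  atom 14: aromatic n, 2 neighbours → 0 H
  atom 15: aromatic c, 3 neighbours → 0 H
  atom 16: aromatic c, 3 neighbours → 0 H
  atom 17: C, bond orders sum to 4 (valence 4) → 0 H
  atom 18: C, bond orders sum to 1 (valence 4) → 3 H
  atom 19: O, bond orders sum to 2 (valence 2) → 0 H
  atom 20: C, bond orders sum to 4 (valence 4) → 0 H
  atom 21: O, bond orders sum to 2 (valence 2) → 0 H
  atom 22: O, bond orders sum to 2 (valence 2) → 0 H
  atom 23: C with explicit H count 3
Total hydrogens: 12.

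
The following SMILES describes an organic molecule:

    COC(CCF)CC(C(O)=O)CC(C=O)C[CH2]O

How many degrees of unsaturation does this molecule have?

Degree of unsaturation = (number of rings) + (number of π bonds).
Ring closures in the SMILES: 0.
π bonds: 2 double bonds (each 1 DoU) → 2 DoU from unsaturation.
Total DoU = 0 + 2 = 2.

2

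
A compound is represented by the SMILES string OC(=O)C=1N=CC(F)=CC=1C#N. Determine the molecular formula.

C7H3FN2O2

Walk through each heavy atom and fill implicit hydrogens from standard valence (C 4, N 3, O 2, S 2, halogen 1):
  atom 1: O, bond orders sum to 1 (valence 2) → 1 H
  atom 2: C, bond orders sum to 4 (valence 4) → 0 H
  atom 3: O, bond orders sum to 2 (valence 2) → 0 H
  atom 4: C, bond orders sum to 4 (valence 4) → 0 H
  atom 5: N, bond orders sum to 3 (valence 3) → 0 H
  atom 6: C, bond orders sum to 3 (valence 4) → 1 H
  atom 7: C, bond orders sum to 4 (valence 4) → 0 H
  atom 8: F (halogen, monovalent) → 0 H
  atom 9: C, bond orders sum to 3 (valence 4) → 1 H
  atom 10: C, bond orders sum to 4 (valence 4) → 0 H
  atom 11: C, bond orders sum to 4 (valence 4) → 0 H
  atom 12: N, bond orders sum to 3 (valence 3) → 0 H
Totals → C:7, H:3, F:1, N:2, O:2.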